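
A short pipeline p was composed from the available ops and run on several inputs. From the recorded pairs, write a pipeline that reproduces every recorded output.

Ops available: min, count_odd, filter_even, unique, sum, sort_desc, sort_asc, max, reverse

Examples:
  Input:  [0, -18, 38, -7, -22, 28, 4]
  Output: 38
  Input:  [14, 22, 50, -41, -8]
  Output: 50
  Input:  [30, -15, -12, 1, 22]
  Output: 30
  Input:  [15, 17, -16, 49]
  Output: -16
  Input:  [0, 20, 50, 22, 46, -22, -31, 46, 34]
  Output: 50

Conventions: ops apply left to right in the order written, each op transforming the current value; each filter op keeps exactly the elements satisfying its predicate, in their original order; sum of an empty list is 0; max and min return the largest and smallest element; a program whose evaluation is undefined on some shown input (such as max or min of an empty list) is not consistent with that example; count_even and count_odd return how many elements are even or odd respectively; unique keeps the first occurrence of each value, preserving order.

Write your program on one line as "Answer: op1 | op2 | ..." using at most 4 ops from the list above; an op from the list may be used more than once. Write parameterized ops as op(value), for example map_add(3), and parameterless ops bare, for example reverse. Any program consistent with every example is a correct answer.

sort_desc | sort_asc | filter_even | max

Check, running the answer program on each example:
  [0, -18, 38, -7, -22, 28, 4] -> [38, 28, 4, 0, -7, -18, -22] -> [-22, -18, -7, 0, 4, 28, 38] -> [-22, -18, 0, 4, 28, 38] -> 38
  [14, 22, 50, -41, -8] -> [50, 22, 14, -8, -41] -> [-41, -8, 14, 22, 50] -> [-8, 14, 22, 50] -> 50
  [30, -15, -12, 1, 22] -> [30, 22, 1, -12, -15] -> [-15, -12, 1, 22, 30] -> [-12, 22, 30] -> 30
  [15, 17, -16, 49] -> [49, 17, 15, -16] -> [-16, 15, 17, 49] -> [-16] -> -16
  [0, 20, 50, 22, 46, -22, -31, 46, 34] -> [50, 46, 46, 34, 22, 20, 0, -22, -31] -> [-31, -22, 0, 20, 22, 34, 46, 46, 50] -> [-22, 0, 20, 22, 34, 46, 46, 50] -> 50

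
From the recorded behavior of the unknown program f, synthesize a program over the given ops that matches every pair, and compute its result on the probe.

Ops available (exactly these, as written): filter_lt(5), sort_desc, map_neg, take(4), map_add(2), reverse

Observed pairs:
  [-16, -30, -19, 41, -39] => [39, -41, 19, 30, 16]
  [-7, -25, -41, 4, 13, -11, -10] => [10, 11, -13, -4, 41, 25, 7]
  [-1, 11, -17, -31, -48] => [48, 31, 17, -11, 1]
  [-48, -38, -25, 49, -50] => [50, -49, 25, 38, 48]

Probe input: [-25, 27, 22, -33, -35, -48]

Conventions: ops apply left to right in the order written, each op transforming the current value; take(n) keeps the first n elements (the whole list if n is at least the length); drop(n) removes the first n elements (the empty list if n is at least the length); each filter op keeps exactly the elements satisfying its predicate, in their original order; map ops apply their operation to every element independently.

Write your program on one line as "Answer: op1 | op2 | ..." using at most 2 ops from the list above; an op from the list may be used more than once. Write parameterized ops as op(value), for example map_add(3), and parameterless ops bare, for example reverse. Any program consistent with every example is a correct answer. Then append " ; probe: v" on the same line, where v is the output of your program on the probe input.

map_neg | reverse ; probe: [48, 35, 33, -22, -27, 25]

Check, running the answer program on each example:
  [-16, -30, -19, 41, -39] -> [16, 30, 19, -41, 39] -> [39, -41, 19, 30, 16]
  [-7, -25, -41, 4, 13, -11, -10] -> [7, 25, 41, -4, -13, 11, 10] -> [10, 11, -13, -4, 41, 25, 7]
  [-1, 11, -17, -31, -48] -> [1, -11, 17, 31, 48] -> [48, 31, 17, -11, 1]
  [-48, -38, -25, 49, -50] -> [48, 38, 25, -49, 50] -> [50, -49, 25, 38, 48]
  probe: [-25, 27, 22, -33, -35, -48] -> [25, -27, -22, 33, 35, 48] -> [48, 35, 33, -22, -27, 25]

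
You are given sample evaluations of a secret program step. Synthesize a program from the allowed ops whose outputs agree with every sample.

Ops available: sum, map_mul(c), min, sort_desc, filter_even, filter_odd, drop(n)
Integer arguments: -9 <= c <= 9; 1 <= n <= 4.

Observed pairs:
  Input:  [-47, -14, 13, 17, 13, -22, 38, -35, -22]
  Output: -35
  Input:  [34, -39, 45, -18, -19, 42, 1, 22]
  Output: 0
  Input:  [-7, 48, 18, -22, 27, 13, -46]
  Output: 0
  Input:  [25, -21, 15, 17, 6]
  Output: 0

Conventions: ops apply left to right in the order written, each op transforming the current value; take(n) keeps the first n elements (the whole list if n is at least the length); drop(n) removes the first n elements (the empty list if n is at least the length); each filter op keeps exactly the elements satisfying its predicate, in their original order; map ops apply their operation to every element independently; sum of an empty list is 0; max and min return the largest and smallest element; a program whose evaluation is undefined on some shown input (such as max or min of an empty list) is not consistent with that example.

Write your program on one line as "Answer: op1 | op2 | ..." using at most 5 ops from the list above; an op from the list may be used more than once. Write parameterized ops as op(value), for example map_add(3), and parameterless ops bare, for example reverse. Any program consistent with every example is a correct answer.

drop(3) | drop(4) | sort_desc | drop(1) | sum

Check, running the answer program on each example:
  [-47, -14, 13, 17, 13, -22, 38, -35, -22] -> [17, 13, -22, 38, -35, -22] -> [-35, -22] -> [-22, -35] -> [-35] -> -35
  [34, -39, 45, -18, -19, 42, 1, 22] -> [-18, -19, 42, 1, 22] -> [22] -> [22] -> [] -> 0
  [-7, 48, 18, -22, 27, 13, -46] -> [-22, 27, 13, -46] -> [] -> [] -> [] -> 0
  [25, -21, 15, 17, 6] -> [17, 6] -> [] -> [] -> [] -> 0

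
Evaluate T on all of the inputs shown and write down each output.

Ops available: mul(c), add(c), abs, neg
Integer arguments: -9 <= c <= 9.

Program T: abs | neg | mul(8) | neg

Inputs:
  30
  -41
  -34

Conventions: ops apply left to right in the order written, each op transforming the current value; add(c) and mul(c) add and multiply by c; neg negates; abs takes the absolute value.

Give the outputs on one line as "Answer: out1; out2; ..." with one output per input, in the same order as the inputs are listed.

Execution, op by op:
  30 -> 30 -> -30 -> -240 -> 240
  -41 -> 41 -> -41 -> -328 -> 328
  -34 -> 34 -> -34 -> -272 -> 272

240; 328; 272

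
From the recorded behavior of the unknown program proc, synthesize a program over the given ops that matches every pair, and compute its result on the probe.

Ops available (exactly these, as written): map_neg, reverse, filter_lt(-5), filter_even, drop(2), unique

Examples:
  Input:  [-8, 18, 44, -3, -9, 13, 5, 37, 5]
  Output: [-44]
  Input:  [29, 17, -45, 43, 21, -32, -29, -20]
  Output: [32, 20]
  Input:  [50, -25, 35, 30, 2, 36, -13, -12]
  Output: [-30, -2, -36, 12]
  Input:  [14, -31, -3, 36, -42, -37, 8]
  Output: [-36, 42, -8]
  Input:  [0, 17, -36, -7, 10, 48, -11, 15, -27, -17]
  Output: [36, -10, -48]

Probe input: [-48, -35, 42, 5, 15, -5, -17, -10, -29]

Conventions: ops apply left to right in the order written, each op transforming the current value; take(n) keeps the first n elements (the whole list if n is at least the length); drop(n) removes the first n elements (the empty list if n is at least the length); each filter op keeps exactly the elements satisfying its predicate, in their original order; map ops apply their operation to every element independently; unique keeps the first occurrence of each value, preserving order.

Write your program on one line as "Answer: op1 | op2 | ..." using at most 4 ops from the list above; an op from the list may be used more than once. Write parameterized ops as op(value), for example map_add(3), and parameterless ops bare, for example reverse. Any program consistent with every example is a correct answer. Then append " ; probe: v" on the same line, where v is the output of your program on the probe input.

drop(2) | map_neg | filter_even ; probe: [-42, 10]

Check, running the answer program on each example:
  [-8, 18, 44, -3, -9, 13, 5, 37, 5] -> [44, -3, -9, 13, 5, 37, 5] -> [-44, 3, 9, -13, -5, -37, -5] -> [-44]
  [29, 17, -45, 43, 21, -32, -29, -20] -> [-45, 43, 21, -32, -29, -20] -> [45, -43, -21, 32, 29, 20] -> [32, 20]
  [50, -25, 35, 30, 2, 36, -13, -12] -> [35, 30, 2, 36, -13, -12] -> [-35, -30, -2, -36, 13, 12] -> [-30, -2, -36, 12]
  [14, -31, -3, 36, -42, -37, 8] -> [-3, 36, -42, -37, 8] -> [3, -36, 42, 37, -8] -> [-36, 42, -8]
  [0, 17, -36, -7, 10, 48, -11, 15, -27, -17] -> [-36, -7, 10, 48, -11, 15, -27, -17] -> [36, 7, -10, -48, 11, -15, 27, 17] -> [36, -10, -48]
  probe: [-48, -35, 42, 5, 15, -5, -17, -10, -29] -> [42, 5, 15, -5, -17, -10, -29] -> [-42, -5, -15, 5, 17, 10, 29] -> [-42, 10]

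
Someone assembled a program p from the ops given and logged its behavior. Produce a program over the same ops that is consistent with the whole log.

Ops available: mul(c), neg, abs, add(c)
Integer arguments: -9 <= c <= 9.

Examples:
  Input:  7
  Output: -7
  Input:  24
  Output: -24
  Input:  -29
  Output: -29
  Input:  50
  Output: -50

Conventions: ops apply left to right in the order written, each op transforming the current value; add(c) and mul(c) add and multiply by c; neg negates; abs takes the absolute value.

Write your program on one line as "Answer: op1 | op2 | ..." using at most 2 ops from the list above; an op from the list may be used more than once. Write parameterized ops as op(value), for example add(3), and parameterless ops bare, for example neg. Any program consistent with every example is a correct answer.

abs | neg

Check, running the answer program on each example:
  7 -> 7 -> -7
  24 -> 24 -> -24
  -29 -> 29 -> -29
  50 -> 50 -> -50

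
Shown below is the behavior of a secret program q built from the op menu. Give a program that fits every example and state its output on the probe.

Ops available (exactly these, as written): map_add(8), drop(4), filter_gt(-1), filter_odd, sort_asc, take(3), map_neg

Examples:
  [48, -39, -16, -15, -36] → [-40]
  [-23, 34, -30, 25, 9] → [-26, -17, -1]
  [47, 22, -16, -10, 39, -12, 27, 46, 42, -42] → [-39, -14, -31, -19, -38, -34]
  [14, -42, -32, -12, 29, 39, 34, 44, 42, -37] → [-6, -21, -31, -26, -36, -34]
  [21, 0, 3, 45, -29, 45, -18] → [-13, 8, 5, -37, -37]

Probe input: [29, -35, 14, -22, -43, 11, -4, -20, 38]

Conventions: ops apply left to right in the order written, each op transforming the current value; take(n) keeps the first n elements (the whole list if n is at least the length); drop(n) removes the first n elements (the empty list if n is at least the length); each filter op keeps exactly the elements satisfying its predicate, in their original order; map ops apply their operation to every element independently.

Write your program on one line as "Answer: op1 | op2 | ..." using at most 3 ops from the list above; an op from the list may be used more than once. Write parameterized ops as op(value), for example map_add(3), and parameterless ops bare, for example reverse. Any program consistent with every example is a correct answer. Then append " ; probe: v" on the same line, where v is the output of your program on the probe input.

filter_gt(-1) | map_neg | map_add(8) ; probe: [-21, -6, -3, -30]

Check, running the answer program on each example:
  [48, -39, -16, -15, -36] -> [48] -> [-48] -> [-40]
  [-23, 34, -30, 25, 9] -> [34, 25, 9] -> [-34, -25, -9] -> [-26, -17, -1]
  [47, 22, -16, -10, 39, -12, 27, 46, 42, -42] -> [47, 22, 39, 27, 46, 42] -> [-47, -22, -39, -27, -46, -42] -> [-39, -14, -31, -19, -38, -34]
  [14, -42, -32, -12, 29, 39, 34, 44, 42, -37] -> [14, 29, 39, 34, 44, 42] -> [-14, -29, -39, -34, -44, -42] -> [-6, -21, -31, -26, -36, -34]
  [21, 0, 3, 45, -29, 45, -18] -> [21, 0, 3, 45, 45] -> [-21, 0, -3, -45, -45] -> [-13, 8, 5, -37, -37]
  probe: [29, -35, 14, -22, -43, 11, -4, -20, 38] -> [29, 14, 11, 38] -> [-29, -14, -11, -38] -> [-21, -6, -3, -30]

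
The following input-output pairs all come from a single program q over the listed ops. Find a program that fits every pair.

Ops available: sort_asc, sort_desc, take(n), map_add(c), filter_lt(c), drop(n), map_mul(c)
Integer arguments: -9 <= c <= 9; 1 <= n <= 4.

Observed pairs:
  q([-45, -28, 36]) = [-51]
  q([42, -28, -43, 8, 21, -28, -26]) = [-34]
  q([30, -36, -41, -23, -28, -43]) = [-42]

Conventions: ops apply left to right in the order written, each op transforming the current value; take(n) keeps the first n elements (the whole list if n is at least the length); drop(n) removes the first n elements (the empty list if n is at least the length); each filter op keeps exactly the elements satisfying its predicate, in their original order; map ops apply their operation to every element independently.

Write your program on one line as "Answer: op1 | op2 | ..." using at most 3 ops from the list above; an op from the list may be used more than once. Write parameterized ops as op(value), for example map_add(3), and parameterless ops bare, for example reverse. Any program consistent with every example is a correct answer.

filter_lt(3) | take(1) | map_add(-6)

Check, running the answer program on each example:
  [-45, -28, 36] -> [-45, -28] -> [-45] -> [-51]
  [42, -28, -43, 8, 21, -28, -26] -> [-28, -43, -28, -26] -> [-28] -> [-34]
  [30, -36, -41, -23, -28, -43] -> [-36, -41, -23, -28, -43] -> [-36] -> [-42]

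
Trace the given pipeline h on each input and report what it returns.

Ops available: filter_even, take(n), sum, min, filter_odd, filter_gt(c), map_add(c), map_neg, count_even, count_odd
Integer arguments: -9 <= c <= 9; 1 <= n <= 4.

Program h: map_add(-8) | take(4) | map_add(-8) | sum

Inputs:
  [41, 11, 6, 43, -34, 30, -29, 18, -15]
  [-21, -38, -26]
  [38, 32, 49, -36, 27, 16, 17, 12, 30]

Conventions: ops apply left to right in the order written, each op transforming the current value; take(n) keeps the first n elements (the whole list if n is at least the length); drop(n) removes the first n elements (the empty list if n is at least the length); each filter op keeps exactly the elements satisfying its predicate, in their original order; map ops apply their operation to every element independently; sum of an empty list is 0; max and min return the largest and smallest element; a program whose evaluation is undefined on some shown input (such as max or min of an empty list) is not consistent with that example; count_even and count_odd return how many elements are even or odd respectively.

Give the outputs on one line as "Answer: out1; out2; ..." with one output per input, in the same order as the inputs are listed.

Execution, op by op:
  [41, 11, 6, 43, -34, 30, -29, 18, -15] -> [33, 3, -2, 35, -42, 22, -37, 10, -23] -> [33, 3, -2, 35] -> [25, -5, -10, 27] -> 37
  [-21, -38, -26] -> [-29, -46, -34] -> [-29, -46, -34] -> [-37, -54, -42] -> -133
  [38, 32, 49, -36, 27, 16, 17, 12, 30] -> [30, 24, 41, -44, 19, 8, 9, 4, 22] -> [30, 24, 41, -44] -> [22, 16, 33, -52] -> 19

37; -133; 19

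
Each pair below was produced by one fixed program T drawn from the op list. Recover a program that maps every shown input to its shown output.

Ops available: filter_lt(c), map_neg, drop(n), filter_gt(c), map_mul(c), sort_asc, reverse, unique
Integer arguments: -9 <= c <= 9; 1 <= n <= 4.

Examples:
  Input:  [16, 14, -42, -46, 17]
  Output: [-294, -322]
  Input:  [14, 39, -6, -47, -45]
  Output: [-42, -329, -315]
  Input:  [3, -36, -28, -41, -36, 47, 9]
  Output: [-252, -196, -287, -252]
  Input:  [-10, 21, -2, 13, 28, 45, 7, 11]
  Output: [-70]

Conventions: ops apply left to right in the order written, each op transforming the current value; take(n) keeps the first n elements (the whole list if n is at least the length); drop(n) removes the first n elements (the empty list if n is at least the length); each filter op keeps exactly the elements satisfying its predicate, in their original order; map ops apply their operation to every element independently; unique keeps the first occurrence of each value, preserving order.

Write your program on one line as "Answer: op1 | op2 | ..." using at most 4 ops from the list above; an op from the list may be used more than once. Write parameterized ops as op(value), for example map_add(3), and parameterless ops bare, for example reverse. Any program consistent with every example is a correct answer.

filter_lt(-4) | map_neg | map_mul(-7)

Check, running the answer program on each example:
  [16, 14, -42, -46, 17] -> [-42, -46] -> [42, 46] -> [-294, -322]
  [14, 39, -6, -47, -45] -> [-6, -47, -45] -> [6, 47, 45] -> [-42, -329, -315]
  [3, -36, -28, -41, -36, 47, 9] -> [-36, -28, -41, -36] -> [36, 28, 41, 36] -> [-252, -196, -287, -252]
  [-10, 21, -2, 13, 28, 45, 7, 11] -> [-10] -> [10] -> [-70]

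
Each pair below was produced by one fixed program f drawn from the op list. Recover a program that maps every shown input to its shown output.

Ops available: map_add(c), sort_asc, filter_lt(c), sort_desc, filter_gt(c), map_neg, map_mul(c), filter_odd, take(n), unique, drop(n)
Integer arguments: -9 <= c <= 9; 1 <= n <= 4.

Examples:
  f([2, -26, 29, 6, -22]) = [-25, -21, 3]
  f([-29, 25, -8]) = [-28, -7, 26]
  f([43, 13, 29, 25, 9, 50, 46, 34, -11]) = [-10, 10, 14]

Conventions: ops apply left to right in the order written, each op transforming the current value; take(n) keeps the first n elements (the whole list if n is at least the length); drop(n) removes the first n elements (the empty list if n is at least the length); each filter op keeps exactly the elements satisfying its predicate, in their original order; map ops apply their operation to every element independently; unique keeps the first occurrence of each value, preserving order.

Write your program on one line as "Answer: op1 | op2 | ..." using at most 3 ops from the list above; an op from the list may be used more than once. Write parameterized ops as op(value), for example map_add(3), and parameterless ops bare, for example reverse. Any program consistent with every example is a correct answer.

sort_asc | map_add(1) | take(3)

Check, running the answer program on each example:
  [2, -26, 29, 6, -22] -> [-26, -22, 2, 6, 29] -> [-25, -21, 3, 7, 30] -> [-25, -21, 3]
  [-29, 25, -8] -> [-29, -8, 25] -> [-28, -7, 26] -> [-28, -7, 26]
  [43, 13, 29, 25, 9, 50, 46, 34, -11] -> [-11, 9, 13, 25, 29, 34, 43, 46, 50] -> [-10, 10, 14, 26, 30, 35, 44, 47, 51] -> [-10, 10, 14]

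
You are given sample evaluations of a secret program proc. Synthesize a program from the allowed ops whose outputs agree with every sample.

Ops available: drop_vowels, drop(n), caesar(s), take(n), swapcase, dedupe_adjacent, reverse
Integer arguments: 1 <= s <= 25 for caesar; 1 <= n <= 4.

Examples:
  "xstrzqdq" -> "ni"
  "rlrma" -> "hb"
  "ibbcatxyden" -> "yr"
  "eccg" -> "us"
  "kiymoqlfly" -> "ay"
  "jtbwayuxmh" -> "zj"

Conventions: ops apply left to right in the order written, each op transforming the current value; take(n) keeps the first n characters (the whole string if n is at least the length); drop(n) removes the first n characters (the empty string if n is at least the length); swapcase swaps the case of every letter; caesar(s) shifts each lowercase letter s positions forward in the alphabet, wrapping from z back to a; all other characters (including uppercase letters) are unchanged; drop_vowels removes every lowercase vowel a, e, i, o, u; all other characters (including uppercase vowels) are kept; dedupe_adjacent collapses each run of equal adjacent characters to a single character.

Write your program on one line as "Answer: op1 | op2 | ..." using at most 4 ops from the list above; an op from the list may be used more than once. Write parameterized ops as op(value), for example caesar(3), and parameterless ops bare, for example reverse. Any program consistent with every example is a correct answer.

dedupe_adjacent | caesar(25) | take(2) | caesar(17)

Check, running the answer program on each example:
  "xstrzqdq" -> "xstrzqdq" -> "wrsqypcp" -> "wr" -> "ni"
  "rlrma" -> "rlrma" -> "qkqlz" -> "qk" -> "hb"
  "ibbcatxyden" -> "ibcatxyden" -> "habzswxcdm" -> "ha" -> "yr"
  "eccg" -> "ecg" -> "dbf" -> "db" -> "us"
  "kiymoqlfly" -> "kiymoqlfly" -> "jhxlnpkekx" -> "jh" -> "ay"
  "jtbwayuxmh" -> "jtbwayuxmh" -> "isavzxtwlg" -> "is" -> "zj"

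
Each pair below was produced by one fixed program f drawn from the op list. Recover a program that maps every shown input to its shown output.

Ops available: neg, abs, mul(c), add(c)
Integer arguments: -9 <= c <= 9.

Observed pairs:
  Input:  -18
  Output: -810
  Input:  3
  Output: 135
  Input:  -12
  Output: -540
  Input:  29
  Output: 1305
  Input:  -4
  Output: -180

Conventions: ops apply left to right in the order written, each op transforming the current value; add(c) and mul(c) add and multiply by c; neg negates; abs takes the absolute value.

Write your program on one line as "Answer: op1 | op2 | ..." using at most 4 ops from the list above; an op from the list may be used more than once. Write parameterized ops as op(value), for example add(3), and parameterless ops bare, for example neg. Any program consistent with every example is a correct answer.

mul(5) | neg | mul(9) | neg

Check, running the answer program on each example:
  -18 -> -90 -> 90 -> 810 -> -810
  3 -> 15 -> -15 -> -135 -> 135
  -12 -> -60 -> 60 -> 540 -> -540
  29 -> 145 -> -145 -> -1305 -> 1305
  -4 -> -20 -> 20 -> 180 -> -180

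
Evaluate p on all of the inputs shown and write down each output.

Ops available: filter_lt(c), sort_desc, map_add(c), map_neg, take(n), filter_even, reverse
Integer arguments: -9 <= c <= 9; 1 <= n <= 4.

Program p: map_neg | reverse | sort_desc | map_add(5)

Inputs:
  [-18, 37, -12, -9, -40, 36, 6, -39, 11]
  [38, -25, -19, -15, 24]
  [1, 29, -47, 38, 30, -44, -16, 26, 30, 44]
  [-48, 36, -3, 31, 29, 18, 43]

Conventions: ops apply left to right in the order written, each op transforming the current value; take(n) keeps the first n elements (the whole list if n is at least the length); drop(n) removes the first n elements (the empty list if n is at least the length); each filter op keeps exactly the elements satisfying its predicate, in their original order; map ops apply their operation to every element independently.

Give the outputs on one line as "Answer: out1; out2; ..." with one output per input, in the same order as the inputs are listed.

[45, 44, 23, 17, 14, -1, -6, -31, -32]; [30, 24, 20, -19, -33]; [52, 49, 21, 4, -21, -24, -25, -25, -33, -39]; [53, 8, -13, -24, -26, -31, -38]

Execution, op by op:
  [-18, 37, -12, -9, -40, 36, 6, -39, 11] -> [18, -37, 12, 9, 40, -36, -6, 39, -11] -> [-11, 39, -6, -36, 40, 9, 12, -37, 18] -> [40, 39, 18, 12, 9, -6, -11, -36, -37] -> [45, 44, 23, 17, 14, -1, -6, -31, -32]
  [38, -25, -19, -15, 24] -> [-38, 25, 19, 15, -24] -> [-24, 15, 19, 25, -38] -> [25, 19, 15, -24, -38] -> [30, 24, 20, -19, -33]
  [1, 29, -47, 38, 30, -44, -16, 26, 30, 44] -> [-1, -29, 47, -38, -30, 44, 16, -26, -30, -44] -> [-44, -30, -26, 16, 44, -30, -38, 47, -29, -1] -> [47, 44, 16, -1, -26, -29, -30, -30, -38, -44] -> [52, 49, 21, 4, -21, -24, -25, -25, -33, -39]
  [-48, 36, -3, 31, 29, 18, 43] -> [48, -36, 3, -31, -29, -18, -43] -> [-43, -18, -29, -31, 3, -36, 48] -> [48, 3, -18, -29, -31, -36, -43] -> [53, 8, -13, -24, -26, -31, -38]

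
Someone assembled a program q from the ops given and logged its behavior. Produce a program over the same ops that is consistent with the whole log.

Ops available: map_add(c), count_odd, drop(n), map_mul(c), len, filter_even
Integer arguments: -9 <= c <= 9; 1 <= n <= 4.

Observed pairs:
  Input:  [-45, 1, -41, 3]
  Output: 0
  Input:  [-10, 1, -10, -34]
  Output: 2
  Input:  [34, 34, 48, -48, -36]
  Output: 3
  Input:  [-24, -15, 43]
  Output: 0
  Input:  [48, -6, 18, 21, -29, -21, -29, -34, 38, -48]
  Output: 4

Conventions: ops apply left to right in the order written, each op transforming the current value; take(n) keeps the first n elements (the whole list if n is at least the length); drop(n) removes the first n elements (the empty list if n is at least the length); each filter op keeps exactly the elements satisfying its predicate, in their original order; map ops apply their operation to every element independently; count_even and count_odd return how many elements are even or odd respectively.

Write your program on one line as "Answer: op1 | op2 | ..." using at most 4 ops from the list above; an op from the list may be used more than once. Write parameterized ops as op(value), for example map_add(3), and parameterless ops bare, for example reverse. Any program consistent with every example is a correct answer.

drop(2) | map_add(2) | filter_even | len

Check, running the answer program on each example:
  [-45, 1, -41, 3] -> [-41, 3] -> [-39, 5] -> [] -> 0
  [-10, 1, -10, -34] -> [-10, -34] -> [-8, -32] -> [-8, -32] -> 2
  [34, 34, 48, -48, -36] -> [48, -48, -36] -> [50, -46, -34] -> [50, -46, -34] -> 3
  [-24, -15, 43] -> [43] -> [45] -> [] -> 0
  [48, -6, 18, 21, -29, -21, -29, -34, 38, -48] -> [18, 21, -29, -21, -29, -34, 38, -48] -> [20, 23, -27, -19, -27, -32, 40, -46] -> [20, -32, 40, -46] -> 4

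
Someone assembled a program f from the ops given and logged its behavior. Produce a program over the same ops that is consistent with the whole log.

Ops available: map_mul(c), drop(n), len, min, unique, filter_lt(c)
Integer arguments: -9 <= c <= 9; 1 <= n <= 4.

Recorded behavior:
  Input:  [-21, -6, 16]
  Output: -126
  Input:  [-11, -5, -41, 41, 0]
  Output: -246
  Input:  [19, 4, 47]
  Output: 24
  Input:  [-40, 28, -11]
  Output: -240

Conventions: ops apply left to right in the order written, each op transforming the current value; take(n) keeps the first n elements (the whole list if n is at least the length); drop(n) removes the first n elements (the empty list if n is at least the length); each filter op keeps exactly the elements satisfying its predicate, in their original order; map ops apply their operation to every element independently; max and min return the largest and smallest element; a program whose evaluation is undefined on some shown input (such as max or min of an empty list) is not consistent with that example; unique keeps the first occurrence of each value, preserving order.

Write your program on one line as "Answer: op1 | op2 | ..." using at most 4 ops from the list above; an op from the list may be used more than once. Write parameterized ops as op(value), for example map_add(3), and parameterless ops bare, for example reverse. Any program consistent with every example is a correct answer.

filter_lt(9) | map_mul(6) | min

Check, running the answer program on each example:
  [-21, -6, 16] -> [-21, -6] -> [-126, -36] -> -126
  [-11, -5, -41, 41, 0] -> [-11, -5, -41, 0] -> [-66, -30, -246, 0] -> -246
  [19, 4, 47] -> [4] -> [24] -> 24
  [-40, 28, -11] -> [-40, -11] -> [-240, -66] -> -240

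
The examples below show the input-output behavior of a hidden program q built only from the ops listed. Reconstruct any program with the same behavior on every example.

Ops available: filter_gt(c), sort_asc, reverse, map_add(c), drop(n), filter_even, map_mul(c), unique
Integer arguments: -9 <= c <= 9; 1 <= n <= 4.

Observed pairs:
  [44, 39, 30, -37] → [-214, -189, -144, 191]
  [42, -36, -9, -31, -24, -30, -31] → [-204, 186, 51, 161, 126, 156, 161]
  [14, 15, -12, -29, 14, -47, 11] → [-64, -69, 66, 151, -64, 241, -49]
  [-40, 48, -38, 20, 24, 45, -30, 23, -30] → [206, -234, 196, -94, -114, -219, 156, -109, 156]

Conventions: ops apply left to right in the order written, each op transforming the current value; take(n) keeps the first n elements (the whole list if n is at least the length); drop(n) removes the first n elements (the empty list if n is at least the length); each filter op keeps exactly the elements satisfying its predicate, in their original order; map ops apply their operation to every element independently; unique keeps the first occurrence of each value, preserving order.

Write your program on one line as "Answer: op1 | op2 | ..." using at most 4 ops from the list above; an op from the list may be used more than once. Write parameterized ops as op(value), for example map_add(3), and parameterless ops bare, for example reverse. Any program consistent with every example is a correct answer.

map_mul(-5) | map_add(-1) | map_add(7)

Check, running the answer program on each example:
  [44, 39, 30, -37] -> [-220, -195, -150, 185] -> [-221, -196, -151, 184] -> [-214, -189, -144, 191]
  [42, -36, -9, -31, -24, -30, -31] -> [-210, 180, 45, 155, 120, 150, 155] -> [-211, 179, 44, 154, 119, 149, 154] -> [-204, 186, 51, 161, 126, 156, 161]
  [14, 15, -12, -29, 14, -47, 11] -> [-70, -75, 60, 145, -70, 235, -55] -> [-71, -76, 59, 144, -71, 234, -56] -> [-64, -69, 66, 151, -64, 241, -49]
  [-40, 48, -38, 20, 24, 45, -30, 23, -30] -> [200, -240, 190, -100, -120, -225, 150, -115, 150] -> [199, -241, 189, -101, -121, -226, 149, -116, 149] -> [206, -234, 196, -94, -114, -219, 156, -109, 156]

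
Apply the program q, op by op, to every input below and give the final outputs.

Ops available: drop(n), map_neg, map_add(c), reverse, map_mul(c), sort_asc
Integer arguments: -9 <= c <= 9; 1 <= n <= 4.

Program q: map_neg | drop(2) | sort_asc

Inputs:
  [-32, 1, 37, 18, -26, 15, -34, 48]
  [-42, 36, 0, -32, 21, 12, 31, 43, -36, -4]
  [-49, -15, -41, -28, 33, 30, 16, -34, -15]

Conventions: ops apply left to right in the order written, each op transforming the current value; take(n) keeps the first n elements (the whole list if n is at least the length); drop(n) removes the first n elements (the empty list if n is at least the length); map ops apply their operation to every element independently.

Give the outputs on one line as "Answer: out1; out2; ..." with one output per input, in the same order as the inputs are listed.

Execution, op by op:
  [-32, 1, 37, 18, -26, 15, -34, 48] -> [32, -1, -37, -18, 26, -15, 34, -48] -> [-37, -18, 26, -15, 34, -48] -> [-48, -37, -18, -15, 26, 34]
  [-42, 36, 0, -32, 21, 12, 31, 43, -36, -4] -> [42, -36, 0, 32, -21, -12, -31, -43, 36, 4] -> [0, 32, -21, -12, -31, -43, 36, 4] -> [-43, -31, -21, -12, 0, 4, 32, 36]
  [-49, -15, -41, -28, 33, 30, 16, -34, -15] -> [49, 15, 41, 28, -33, -30, -16, 34, 15] -> [41, 28, -33, -30, -16, 34, 15] -> [-33, -30, -16, 15, 28, 34, 41]

[-48, -37, -18, -15, 26, 34]; [-43, -31, -21, -12, 0, 4, 32, 36]; [-33, -30, -16, 15, 28, 34, 41]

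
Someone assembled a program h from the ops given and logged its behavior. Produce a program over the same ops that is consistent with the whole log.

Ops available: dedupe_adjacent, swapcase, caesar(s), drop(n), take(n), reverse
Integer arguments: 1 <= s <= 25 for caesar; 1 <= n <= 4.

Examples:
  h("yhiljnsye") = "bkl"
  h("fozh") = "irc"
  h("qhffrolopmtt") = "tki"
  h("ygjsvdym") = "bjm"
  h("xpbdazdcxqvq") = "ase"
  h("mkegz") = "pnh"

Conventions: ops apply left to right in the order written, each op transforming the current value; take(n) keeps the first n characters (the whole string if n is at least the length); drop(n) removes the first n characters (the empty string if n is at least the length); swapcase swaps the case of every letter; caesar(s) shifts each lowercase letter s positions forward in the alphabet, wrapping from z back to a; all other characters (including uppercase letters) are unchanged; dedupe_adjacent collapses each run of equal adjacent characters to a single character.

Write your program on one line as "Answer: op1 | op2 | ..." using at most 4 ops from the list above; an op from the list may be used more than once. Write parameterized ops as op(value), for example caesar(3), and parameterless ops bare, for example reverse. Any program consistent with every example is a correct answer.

caesar(14) | caesar(2) | caesar(13) | take(3)

Check, running the answer program on each example:
  "yhiljnsye" -> "mvwzxbgms" -> "oxybzdiou" -> "bklomqvbh" -> "bkl"
  "fozh" -> "tcnv" -> "vepx" -> "irck" -> "irc"
  "qhffrolopmtt" -> "evttfczcdahh" -> "gxvvhebefcjj" -> "tkiiurorspww" -> "tki"
  "ygjsvdym" -> "muxgjrma" -> "owziltoc" -> "bjmvygbp" -> "bjm"
  "xpbdazdcxqvq" -> "ldpronrqleje" -> "nfrtqptsnglg" -> "asegdcgfatyt" -> "ase"
  "mkegz" -> "aysun" -> "cauwp" -> "pnhjc" -> "pnh"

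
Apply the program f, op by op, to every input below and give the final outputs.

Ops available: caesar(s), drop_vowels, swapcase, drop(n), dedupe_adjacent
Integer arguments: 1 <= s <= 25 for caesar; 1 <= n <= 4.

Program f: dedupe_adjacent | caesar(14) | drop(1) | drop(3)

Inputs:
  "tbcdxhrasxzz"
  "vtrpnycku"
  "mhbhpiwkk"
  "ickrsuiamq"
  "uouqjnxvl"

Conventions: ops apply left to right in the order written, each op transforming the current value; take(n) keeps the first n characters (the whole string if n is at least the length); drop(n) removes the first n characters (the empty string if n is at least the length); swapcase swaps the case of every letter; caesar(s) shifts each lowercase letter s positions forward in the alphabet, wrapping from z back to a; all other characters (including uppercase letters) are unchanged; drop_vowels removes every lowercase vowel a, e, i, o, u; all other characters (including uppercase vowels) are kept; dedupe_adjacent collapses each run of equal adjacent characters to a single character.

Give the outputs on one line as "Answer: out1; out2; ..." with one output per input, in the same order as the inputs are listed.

"lvfogln"; "bmqyi"; "dwky"; "giwoae"; "xbljz"

Execution, op by op:
  "tbcdxhrasxzz" -> "tbcdxhrasxz" -> "hpqrlvfogln" -> "pqrlvfogln" -> "lvfogln"
  "vtrpnycku" -> "vtrpnycku" -> "jhfdbmqyi" -> "hfdbmqyi" -> "bmqyi"
  "mhbhpiwkk" -> "mhbhpiwk" -> "avpvdwky" -> "vpvdwky" -> "dwky"
  "ickrsuiamq" -> "ickrsuiamq" -> "wqyfgiwoae" -> "qyfgiwoae" -> "giwoae"
  "uouqjnxvl" -> "uouqjnxvl" -> "iciexbljz" -> "ciexbljz" -> "xbljz"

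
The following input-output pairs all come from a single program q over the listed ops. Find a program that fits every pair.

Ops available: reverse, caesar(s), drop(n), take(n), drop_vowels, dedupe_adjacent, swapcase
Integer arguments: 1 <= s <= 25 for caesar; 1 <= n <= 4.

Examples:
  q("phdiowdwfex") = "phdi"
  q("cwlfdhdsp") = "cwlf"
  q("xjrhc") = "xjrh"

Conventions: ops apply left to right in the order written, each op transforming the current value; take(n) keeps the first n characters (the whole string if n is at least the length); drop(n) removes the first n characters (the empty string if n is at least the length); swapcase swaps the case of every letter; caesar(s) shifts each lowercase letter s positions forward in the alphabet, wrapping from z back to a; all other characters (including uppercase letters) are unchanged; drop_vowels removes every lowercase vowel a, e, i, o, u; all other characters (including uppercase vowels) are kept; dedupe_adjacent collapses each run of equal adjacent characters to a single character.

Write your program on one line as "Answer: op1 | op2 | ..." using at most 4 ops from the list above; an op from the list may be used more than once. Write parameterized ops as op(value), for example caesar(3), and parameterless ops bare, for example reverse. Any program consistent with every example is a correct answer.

caesar(20) | caesar(23) | take(4) | caesar(9)

Check, running the answer program on each example:
  "phdiowdwfex" -> "jbxciqxqzyr" -> "gyuzfnunwvo" -> "gyuz" -> "phdi"
  "cwlfdhdsp" -> "wqfzxbxmj" -> "tncwuyujg" -> "tncw" -> "cwlf"
  "xjrhc" -> "rdlbw" -> "oaiyt" -> "oaiy" -> "xjrh"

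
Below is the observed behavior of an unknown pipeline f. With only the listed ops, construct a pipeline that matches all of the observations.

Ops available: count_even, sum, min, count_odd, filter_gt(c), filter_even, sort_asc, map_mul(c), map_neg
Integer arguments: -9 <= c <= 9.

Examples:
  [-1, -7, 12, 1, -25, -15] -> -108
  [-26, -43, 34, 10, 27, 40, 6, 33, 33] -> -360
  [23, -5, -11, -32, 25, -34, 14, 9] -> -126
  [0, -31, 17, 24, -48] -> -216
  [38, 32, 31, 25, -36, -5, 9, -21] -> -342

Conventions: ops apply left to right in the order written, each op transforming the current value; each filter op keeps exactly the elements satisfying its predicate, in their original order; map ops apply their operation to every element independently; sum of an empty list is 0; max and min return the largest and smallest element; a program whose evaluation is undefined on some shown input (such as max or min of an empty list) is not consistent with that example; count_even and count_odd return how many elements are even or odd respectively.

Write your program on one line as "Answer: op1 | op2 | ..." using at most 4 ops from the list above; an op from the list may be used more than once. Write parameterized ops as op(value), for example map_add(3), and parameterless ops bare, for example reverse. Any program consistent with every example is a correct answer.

map_mul(9) | map_neg | filter_even | min

Check, running the answer program on each example:
  [-1, -7, 12, 1, -25, -15] -> [-9, -63, 108, 9, -225, -135] -> [9, 63, -108, -9, 225, 135] -> [-108] -> -108
  [-26, -43, 34, 10, 27, 40, 6, 33, 33] -> [-234, -387, 306, 90, 243, 360, 54, 297, 297] -> [234, 387, -306, -90, -243, -360, -54, -297, -297] -> [234, -306, -90, -360, -54] -> -360
  [23, -5, -11, -32, 25, -34, 14, 9] -> [207, -45, -99, -288, 225, -306, 126, 81] -> [-207, 45, 99, 288, -225, 306, -126, -81] -> [288, 306, -126] -> -126
  [0, -31, 17, 24, -48] -> [0, -279, 153, 216, -432] -> [0, 279, -153, -216, 432] -> [0, -216, 432] -> -216
  [38, 32, 31, 25, -36, -5, 9, -21] -> [342, 288, 279, 225, -324, -45, 81, -189] -> [-342, -288, -279, -225, 324, 45, -81, 189] -> [-342, -288, 324] -> -342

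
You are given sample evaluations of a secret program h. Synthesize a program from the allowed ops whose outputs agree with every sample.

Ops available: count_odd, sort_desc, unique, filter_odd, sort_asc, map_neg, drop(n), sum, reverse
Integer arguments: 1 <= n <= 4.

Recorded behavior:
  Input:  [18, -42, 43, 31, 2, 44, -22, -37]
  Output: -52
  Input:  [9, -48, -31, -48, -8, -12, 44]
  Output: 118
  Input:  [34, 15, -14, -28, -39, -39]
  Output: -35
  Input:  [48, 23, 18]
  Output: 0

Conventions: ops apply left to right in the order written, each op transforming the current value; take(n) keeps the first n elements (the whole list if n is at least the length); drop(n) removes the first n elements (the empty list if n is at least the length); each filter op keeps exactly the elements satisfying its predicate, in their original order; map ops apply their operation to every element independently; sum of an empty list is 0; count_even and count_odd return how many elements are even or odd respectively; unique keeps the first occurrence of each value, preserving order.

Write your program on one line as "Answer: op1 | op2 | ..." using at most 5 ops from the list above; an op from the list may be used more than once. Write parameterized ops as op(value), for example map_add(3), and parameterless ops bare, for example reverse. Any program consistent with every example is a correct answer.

reverse | drop(3) | map_neg | reverse | sum

Check, running the answer program on each example:
  [18, -42, 43, 31, 2, 44, -22, -37] -> [-37, -22, 44, 2, 31, 43, -42, 18] -> [2, 31, 43, -42, 18] -> [-2, -31, -43, 42, -18] -> [-18, 42, -43, -31, -2] -> -52
  [9, -48, -31, -48, -8, -12, 44] -> [44, -12, -8, -48, -31, -48, 9] -> [-48, -31, -48, 9] -> [48, 31, 48, -9] -> [-9, 48, 31, 48] -> 118
  [34, 15, -14, -28, -39, -39] -> [-39, -39, -28, -14, 15, 34] -> [-14, 15, 34] -> [14, -15, -34] -> [-34, -15, 14] -> -35
  [48, 23, 18] -> [18, 23, 48] -> [] -> [] -> [] -> 0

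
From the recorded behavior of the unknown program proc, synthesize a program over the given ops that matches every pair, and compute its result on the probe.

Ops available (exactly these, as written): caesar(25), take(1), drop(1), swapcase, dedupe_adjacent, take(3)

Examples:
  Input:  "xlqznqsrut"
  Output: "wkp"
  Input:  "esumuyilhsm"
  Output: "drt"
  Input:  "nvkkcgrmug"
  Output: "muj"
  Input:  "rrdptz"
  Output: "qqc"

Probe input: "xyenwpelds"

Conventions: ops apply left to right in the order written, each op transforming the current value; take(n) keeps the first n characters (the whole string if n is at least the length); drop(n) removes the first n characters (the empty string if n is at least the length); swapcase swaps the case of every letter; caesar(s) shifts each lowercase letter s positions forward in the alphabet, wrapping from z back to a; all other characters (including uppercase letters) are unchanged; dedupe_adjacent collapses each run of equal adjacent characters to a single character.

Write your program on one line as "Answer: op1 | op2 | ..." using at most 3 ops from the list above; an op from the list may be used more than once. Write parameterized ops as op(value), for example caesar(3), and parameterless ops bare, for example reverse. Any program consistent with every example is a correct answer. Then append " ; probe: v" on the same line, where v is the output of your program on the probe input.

take(3) | caesar(25) ; probe: "wxd"

Check, running the answer program on each example:
  "xlqznqsrut" -> "xlq" -> "wkp"
  "esumuyilhsm" -> "esu" -> "drt"
  "nvkkcgrmug" -> "nvk" -> "muj"
  "rrdptz" -> "rrd" -> "qqc"
  probe: "xyenwpelds" -> "xye" -> "wxd"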